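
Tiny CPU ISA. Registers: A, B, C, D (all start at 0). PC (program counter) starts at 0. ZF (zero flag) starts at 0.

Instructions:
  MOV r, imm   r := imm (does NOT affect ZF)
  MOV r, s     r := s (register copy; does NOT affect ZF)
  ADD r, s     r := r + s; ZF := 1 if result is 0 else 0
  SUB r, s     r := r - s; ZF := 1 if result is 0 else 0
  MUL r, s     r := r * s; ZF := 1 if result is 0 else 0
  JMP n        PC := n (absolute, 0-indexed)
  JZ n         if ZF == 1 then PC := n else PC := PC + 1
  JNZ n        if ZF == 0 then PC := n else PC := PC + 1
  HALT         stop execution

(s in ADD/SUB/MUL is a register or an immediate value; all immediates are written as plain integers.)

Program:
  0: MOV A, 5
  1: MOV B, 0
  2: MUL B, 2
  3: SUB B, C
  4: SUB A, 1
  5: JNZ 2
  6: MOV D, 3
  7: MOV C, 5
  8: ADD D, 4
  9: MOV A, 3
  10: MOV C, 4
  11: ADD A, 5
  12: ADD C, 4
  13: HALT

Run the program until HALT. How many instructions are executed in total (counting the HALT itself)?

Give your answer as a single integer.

Answer: 30

Derivation:
Step 1: PC=0 exec 'MOV A, 5'. After: A=5 B=0 C=0 D=0 ZF=0 PC=1
Step 2: PC=1 exec 'MOV B, 0'. After: A=5 B=0 C=0 D=0 ZF=0 PC=2
Step 3: PC=2 exec 'MUL B, 2'. After: A=5 B=0 C=0 D=0 ZF=1 PC=3
Step 4: PC=3 exec 'SUB B, C'. After: A=5 B=0 C=0 D=0 ZF=1 PC=4
Step 5: PC=4 exec 'SUB A, 1'. After: A=4 B=0 C=0 D=0 ZF=0 PC=5
Step 6: PC=5 exec 'JNZ 2'. After: A=4 B=0 C=0 D=0 ZF=0 PC=2
Step 7: PC=2 exec 'MUL B, 2'. After: A=4 B=0 C=0 D=0 ZF=1 PC=3
Step 8: PC=3 exec 'SUB B, C'. After: A=4 B=0 C=0 D=0 ZF=1 PC=4
Step 9: PC=4 exec 'SUB A, 1'. After: A=3 B=0 C=0 D=0 ZF=0 PC=5
Step 10: PC=5 exec 'JNZ 2'. After: A=3 B=0 C=0 D=0 ZF=0 PC=2
Step 11: PC=2 exec 'MUL B, 2'. After: A=3 B=0 C=0 D=0 ZF=1 PC=3
Step 12: PC=3 exec 'SUB B, C'. After: A=3 B=0 C=0 D=0 ZF=1 PC=4
Step 13: PC=4 exec 'SUB A, 1'. After: A=2 B=0 C=0 D=0 ZF=0 PC=5
Step 14: PC=5 exec 'JNZ 2'. After: A=2 B=0 C=0 D=0 ZF=0 PC=2
Step 15: PC=2 exec 'MUL B, 2'. After: A=2 B=0 C=0 D=0 ZF=1 PC=3
Step 16: PC=3 exec 'SUB B, C'. After: A=2 B=0 C=0 D=0 ZF=1 PC=4
Step 17: PC=4 exec 'SUB A, 1'. After: A=1 B=0 C=0 D=0 ZF=0 PC=5
Step 18: PC=5 exec 'JNZ 2'. After: A=1 B=0 C=0 D=0 ZF=0 PC=2
Step 19: PC=2 exec 'MUL B, 2'. After: A=1 B=0 C=0 D=0 ZF=1 PC=3
Step 20: PC=3 exec 'SUB B, C'. After: A=1 B=0 C=0 D=0 ZF=1 PC=4
Step 21: PC=4 exec 'SUB A, 1'. After: A=0 B=0 C=0 D=0 ZF=1 PC=5
Step 22: PC=5 exec 'JNZ 2'. After: A=0 B=0 C=0 D=0 ZF=1 PC=6
Step 23: PC=6 exec 'MOV D, 3'. After: A=0 B=0 C=0 D=3 ZF=1 PC=7
Step 24: PC=7 exec 'MOV C, 5'. After: A=0 B=0 C=5 D=3 ZF=1 PC=8
Step 25: PC=8 exec 'ADD D, 4'. After: A=0 B=0 C=5 D=7 ZF=0 PC=9
Step 26: PC=9 exec 'MOV A, 3'. After: A=3 B=0 C=5 D=7 ZF=0 PC=10
Step 27: PC=10 exec 'MOV C, 4'. After: A=3 B=0 C=4 D=7 ZF=0 PC=11
Step 28: PC=11 exec 'ADD A, 5'. After: A=8 B=0 C=4 D=7 ZF=0 PC=12
Step 29: PC=12 exec 'ADD C, 4'. After: A=8 B=0 C=8 D=7 ZF=0 PC=13
Step 30: PC=13 exec 'HALT'. After: A=8 B=0 C=8 D=7 ZF=0 PC=13 HALTED
Total instructions executed: 30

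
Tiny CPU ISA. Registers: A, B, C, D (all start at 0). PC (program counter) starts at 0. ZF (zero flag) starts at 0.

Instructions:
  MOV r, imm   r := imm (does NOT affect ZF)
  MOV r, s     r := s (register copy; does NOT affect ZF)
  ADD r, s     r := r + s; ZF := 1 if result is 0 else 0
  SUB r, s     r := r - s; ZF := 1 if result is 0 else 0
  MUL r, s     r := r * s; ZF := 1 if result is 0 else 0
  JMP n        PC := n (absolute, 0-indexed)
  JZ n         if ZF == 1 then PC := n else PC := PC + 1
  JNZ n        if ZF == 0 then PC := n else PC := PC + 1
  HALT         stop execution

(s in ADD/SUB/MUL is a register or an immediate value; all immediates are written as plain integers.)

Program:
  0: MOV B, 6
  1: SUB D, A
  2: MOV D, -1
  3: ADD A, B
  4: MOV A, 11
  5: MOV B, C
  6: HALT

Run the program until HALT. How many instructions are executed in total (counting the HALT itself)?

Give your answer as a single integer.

Answer: 7

Derivation:
Step 1: PC=0 exec 'MOV B, 6'. After: A=0 B=6 C=0 D=0 ZF=0 PC=1
Step 2: PC=1 exec 'SUB D, A'. After: A=0 B=6 C=0 D=0 ZF=1 PC=2
Step 3: PC=2 exec 'MOV D, -1'. After: A=0 B=6 C=0 D=-1 ZF=1 PC=3
Step 4: PC=3 exec 'ADD A, B'. After: A=6 B=6 C=0 D=-1 ZF=0 PC=4
Step 5: PC=4 exec 'MOV A, 11'. After: A=11 B=6 C=0 D=-1 ZF=0 PC=5
Step 6: PC=5 exec 'MOV B, C'. After: A=11 B=0 C=0 D=-1 ZF=0 PC=6
Step 7: PC=6 exec 'HALT'. After: A=11 B=0 C=0 D=-1 ZF=0 PC=6 HALTED
Total instructions executed: 7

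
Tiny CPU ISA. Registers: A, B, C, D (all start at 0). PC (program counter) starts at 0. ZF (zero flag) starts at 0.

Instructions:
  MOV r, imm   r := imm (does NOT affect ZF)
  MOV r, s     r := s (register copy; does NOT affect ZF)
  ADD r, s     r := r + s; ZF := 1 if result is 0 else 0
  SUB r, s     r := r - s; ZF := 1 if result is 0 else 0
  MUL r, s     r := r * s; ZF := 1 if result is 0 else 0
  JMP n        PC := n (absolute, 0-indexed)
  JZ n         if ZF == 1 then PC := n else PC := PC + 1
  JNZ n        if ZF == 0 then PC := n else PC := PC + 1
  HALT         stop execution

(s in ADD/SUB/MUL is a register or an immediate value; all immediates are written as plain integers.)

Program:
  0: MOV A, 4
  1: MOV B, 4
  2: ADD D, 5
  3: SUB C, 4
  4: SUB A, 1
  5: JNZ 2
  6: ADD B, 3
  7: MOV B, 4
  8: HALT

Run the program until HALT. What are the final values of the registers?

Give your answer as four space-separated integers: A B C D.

Step 1: PC=0 exec 'MOV A, 4'. After: A=4 B=0 C=0 D=0 ZF=0 PC=1
Step 2: PC=1 exec 'MOV B, 4'. After: A=4 B=4 C=0 D=0 ZF=0 PC=2
Step 3: PC=2 exec 'ADD D, 5'. After: A=4 B=4 C=0 D=5 ZF=0 PC=3
Step 4: PC=3 exec 'SUB C, 4'. After: A=4 B=4 C=-4 D=5 ZF=0 PC=4
Step 5: PC=4 exec 'SUB A, 1'. After: A=3 B=4 C=-4 D=5 ZF=0 PC=5
Step 6: PC=5 exec 'JNZ 2'. After: A=3 B=4 C=-4 D=5 ZF=0 PC=2
Step 7: PC=2 exec 'ADD D, 5'. After: A=3 B=4 C=-4 D=10 ZF=0 PC=3
Step 8: PC=3 exec 'SUB C, 4'. After: A=3 B=4 C=-8 D=10 ZF=0 PC=4
Step 9: PC=4 exec 'SUB A, 1'. After: A=2 B=4 C=-8 D=10 ZF=0 PC=5
Step 10: PC=5 exec 'JNZ 2'. After: A=2 B=4 C=-8 D=10 ZF=0 PC=2
Step 11: PC=2 exec 'ADD D, 5'. After: A=2 B=4 C=-8 D=15 ZF=0 PC=3
Step 12: PC=3 exec 'SUB C, 4'. After: A=2 B=4 C=-12 D=15 ZF=0 PC=4
Step 13: PC=4 exec 'SUB A, 1'. After: A=1 B=4 C=-12 D=15 ZF=0 PC=5
Step 14: PC=5 exec 'JNZ 2'. After: A=1 B=4 C=-12 D=15 ZF=0 PC=2
Step 15: PC=2 exec 'ADD D, 5'. After: A=1 B=4 C=-12 D=20 ZF=0 PC=3
Step 16: PC=3 exec 'SUB C, 4'. After: A=1 B=4 C=-16 D=20 ZF=0 PC=4
Step 17: PC=4 exec 'SUB A, 1'. After: A=0 B=4 C=-16 D=20 ZF=1 PC=5
Step 18: PC=5 exec 'JNZ 2'. After: A=0 B=4 C=-16 D=20 ZF=1 PC=6
Step 19: PC=6 exec 'ADD B, 3'. After: A=0 B=7 C=-16 D=20 ZF=0 PC=7
Step 20: PC=7 exec 'MOV B, 4'. After: A=0 B=4 C=-16 D=20 ZF=0 PC=8
Step 21: PC=8 exec 'HALT'. After: A=0 B=4 C=-16 D=20 ZF=0 PC=8 HALTED

Answer: 0 4 -16 20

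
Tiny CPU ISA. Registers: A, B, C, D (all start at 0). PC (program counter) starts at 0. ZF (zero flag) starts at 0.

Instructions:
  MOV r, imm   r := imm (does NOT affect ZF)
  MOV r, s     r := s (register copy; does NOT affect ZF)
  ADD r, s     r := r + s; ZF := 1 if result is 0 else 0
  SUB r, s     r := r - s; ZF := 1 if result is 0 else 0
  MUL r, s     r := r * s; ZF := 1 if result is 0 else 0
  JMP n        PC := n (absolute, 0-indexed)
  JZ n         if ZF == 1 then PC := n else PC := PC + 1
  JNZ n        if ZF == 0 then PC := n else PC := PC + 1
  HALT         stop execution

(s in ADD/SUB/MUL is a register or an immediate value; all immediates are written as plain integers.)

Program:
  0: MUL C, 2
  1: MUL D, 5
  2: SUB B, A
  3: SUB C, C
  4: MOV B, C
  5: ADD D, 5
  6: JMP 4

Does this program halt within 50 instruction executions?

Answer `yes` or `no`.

Answer: no

Derivation:
Step 1: PC=0 exec 'MUL C, 2'. After: A=0 B=0 C=0 D=0 ZF=1 PC=1
Step 2: PC=1 exec 'MUL D, 5'. After: A=0 B=0 C=0 D=0 ZF=1 PC=2
Step 3: PC=2 exec 'SUB B, A'. After: A=0 B=0 C=0 D=0 ZF=1 PC=3
Step 4: PC=3 exec 'SUB C, C'. After: A=0 B=0 C=0 D=0 ZF=1 PC=4
Step 5: PC=4 exec 'MOV B, C'. After: A=0 B=0 C=0 D=0 ZF=1 PC=5
Step 6: PC=5 exec 'ADD D, 5'. After: A=0 B=0 C=0 D=5 ZF=0 PC=6
Step 7: PC=6 exec 'JMP 4'. After: A=0 B=0 C=0 D=5 ZF=0 PC=4
Step 8: PC=4 exec 'MOV B, C'. After: A=0 B=0 C=0 D=5 ZF=0 PC=5
Step 9: PC=5 exec 'ADD D, 5'. After: A=0 B=0 C=0 D=10 ZF=0 PC=6
Step 10: PC=6 exec 'JMP 4'. After: A=0 B=0 C=0 D=10 ZF=0 PC=4
Step 11: PC=4 exec 'MOV B, C'. After: A=0 B=0 C=0 D=10 ZF=0 PC=5
Step 12: PC=5 exec 'ADD D, 5'. After: A=0 B=0 C=0 D=15 ZF=0 PC=6
Step 13: PC=6 exec 'JMP 4'. After: A=0 B=0 C=0 D=15 ZF=0 PC=4
Step 14: PC=4 exec 'MOV B, C'. After: A=0 B=0 C=0 D=15 ZF=0 PC=5
Step 15: PC=5 exec 'ADD D, 5'. After: A=0 B=0 C=0 D=20 ZF=0 PC=6
After 50 steps: not halted. PC revisits the same instructions with no path to HALT; will never halt.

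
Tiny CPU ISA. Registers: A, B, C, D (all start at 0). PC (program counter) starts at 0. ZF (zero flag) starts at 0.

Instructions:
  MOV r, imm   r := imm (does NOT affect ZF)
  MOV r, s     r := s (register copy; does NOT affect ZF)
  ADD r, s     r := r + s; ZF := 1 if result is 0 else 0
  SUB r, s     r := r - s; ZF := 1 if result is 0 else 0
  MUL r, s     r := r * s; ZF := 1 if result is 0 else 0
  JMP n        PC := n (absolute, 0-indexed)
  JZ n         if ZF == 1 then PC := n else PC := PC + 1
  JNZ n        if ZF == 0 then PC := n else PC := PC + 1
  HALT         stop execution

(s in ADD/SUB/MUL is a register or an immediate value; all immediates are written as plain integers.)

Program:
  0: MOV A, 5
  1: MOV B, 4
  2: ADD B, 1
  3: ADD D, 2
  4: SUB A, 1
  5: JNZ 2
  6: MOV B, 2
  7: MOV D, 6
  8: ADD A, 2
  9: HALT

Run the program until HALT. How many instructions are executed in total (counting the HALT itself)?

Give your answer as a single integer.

Answer: 26

Derivation:
Step 1: PC=0 exec 'MOV A, 5'. After: A=5 B=0 C=0 D=0 ZF=0 PC=1
Step 2: PC=1 exec 'MOV B, 4'. After: A=5 B=4 C=0 D=0 ZF=0 PC=2
Step 3: PC=2 exec 'ADD B, 1'. After: A=5 B=5 C=0 D=0 ZF=0 PC=3
Step 4: PC=3 exec 'ADD D, 2'. After: A=5 B=5 C=0 D=2 ZF=0 PC=4
Step 5: PC=4 exec 'SUB A, 1'. After: A=4 B=5 C=0 D=2 ZF=0 PC=5
Step 6: PC=5 exec 'JNZ 2'. After: A=4 B=5 C=0 D=2 ZF=0 PC=2
Step 7: PC=2 exec 'ADD B, 1'. After: A=4 B=6 C=0 D=2 ZF=0 PC=3
Step 8: PC=3 exec 'ADD D, 2'. After: A=4 B=6 C=0 D=4 ZF=0 PC=4
Step 9: PC=4 exec 'SUB A, 1'. After: A=3 B=6 C=0 D=4 ZF=0 PC=5
Step 10: PC=5 exec 'JNZ 2'. After: A=3 B=6 C=0 D=4 ZF=0 PC=2
Step 11: PC=2 exec 'ADD B, 1'. After: A=3 B=7 C=0 D=4 ZF=0 PC=3
Step 12: PC=3 exec 'ADD D, 2'. After: A=3 B=7 C=0 D=6 ZF=0 PC=4
Step 13: PC=4 exec 'SUB A, 1'. After: A=2 B=7 C=0 D=6 ZF=0 PC=5
Step 14: PC=5 exec 'JNZ 2'. After: A=2 B=7 C=0 D=6 ZF=0 PC=2
Step 15: PC=2 exec 'ADD B, 1'. After: A=2 B=8 C=0 D=6 ZF=0 PC=3
Step 16: PC=3 exec 'ADD D, 2'. After: A=2 B=8 C=0 D=8 ZF=0 PC=4
Step 17: PC=4 exec 'SUB A, 1'. After: A=1 B=8 C=0 D=8 ZF=0 PC=5
Step 18: PC=5 exec 'JNZ 2'. After: A=1 B=8 C=0 D=8 ZF=0 PC=2
Step 19: PC=2 exec 'ADD B, 1'. After: A=1 B=9 C=0 D=8 ZF=0 PC=3
Step 20: PC=3 exec 'ADD D, 2'. After: A=1 B=9 C=0 D=10 ZF=0 PC=4
Step 21: PC=4 exec 'SUB A, 1'. After: A=0 B=9 C=0 D=10 ZF=1 PC=5
Step 22: PC=5 exec 'JNZ 2'. After: A=0 B=9 C=0 D=10 ZF=1 PC=6
Step 23: PC=6 exec 'MOV B, 2'. After: A=0 B=2 C=0 D=10 ZF=1 PC=7
Step 24: PC=7 exec 'MOV D, 6'. After: A=0 B=2 C=0 D=6 ZF=1 PC=8
Step 25: PC=8 exec 'ADD A, 2'. After: A=2 B=2 C=0 D=6 ZF=0 PC=9
Step 26: PC=9 exec 'HALT'. After: A=2 B=2 C=0 D=6 ZF=0 PC=9 HALTED
Total instructions executed: 26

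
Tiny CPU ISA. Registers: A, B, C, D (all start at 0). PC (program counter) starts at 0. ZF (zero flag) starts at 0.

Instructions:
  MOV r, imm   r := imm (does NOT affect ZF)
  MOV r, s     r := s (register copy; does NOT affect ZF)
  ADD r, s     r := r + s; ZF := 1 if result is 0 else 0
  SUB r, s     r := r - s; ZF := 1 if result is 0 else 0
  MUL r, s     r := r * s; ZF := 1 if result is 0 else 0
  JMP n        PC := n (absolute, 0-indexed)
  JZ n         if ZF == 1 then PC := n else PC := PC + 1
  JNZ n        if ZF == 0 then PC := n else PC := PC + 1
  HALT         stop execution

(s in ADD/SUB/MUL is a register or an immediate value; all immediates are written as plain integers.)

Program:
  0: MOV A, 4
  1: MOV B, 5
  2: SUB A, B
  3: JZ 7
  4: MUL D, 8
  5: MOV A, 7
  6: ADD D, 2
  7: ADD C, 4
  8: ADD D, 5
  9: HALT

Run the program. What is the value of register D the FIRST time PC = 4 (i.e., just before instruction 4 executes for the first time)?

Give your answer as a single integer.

Step 1: PC=0 exec 'MOV A, 4'. After: A=4 B=0 C=0 D=0 ZF=0 PC=1
Step 2: PC=1 exec 'MOV B, 5'. After: A=4 B=5 C=0 D=0 ZF=0 PC=2
Step 3: PC=2 exec 'SUB A, B'. After: A=-1 B=5 C=0 D=0 ZF=0 PC=3
Step 4: PC=3 exec 'JZ 7'. After: A=-1 B=5 C=0 D=0 ZF=0 PC=4
First time PC=4: D=0

0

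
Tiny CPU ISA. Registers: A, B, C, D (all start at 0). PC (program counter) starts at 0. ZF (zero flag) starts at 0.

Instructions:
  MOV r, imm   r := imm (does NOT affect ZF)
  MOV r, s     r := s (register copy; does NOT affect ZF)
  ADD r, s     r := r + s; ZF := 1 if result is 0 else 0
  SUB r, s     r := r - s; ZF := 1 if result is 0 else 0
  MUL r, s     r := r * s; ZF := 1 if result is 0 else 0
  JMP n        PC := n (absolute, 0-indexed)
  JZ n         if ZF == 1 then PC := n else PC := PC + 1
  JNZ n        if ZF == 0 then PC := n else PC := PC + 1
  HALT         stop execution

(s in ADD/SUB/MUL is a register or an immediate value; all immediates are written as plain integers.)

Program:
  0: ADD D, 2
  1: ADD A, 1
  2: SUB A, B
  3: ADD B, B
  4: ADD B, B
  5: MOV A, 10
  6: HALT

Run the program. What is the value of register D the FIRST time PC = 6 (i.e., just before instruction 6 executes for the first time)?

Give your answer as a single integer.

Step 1: PC=0 exec 'ADD D, 2'. After: A=0 B=0 C=0 D=2 ZF=0 PC=1
Step 2: PC=1 exec 'ADD A, 1'. After: A=1 B=0 C=0 D=2 ZF=0 PC=2
Step 3: PC=2 exec 'SUB A, B'. After: A=1 B=0 C=0 D=2 ZF=0 PC=3
Step 4: PC=3 exec 'ADD B, B'. After: A=1 B=0 C=0 D=2 ZF=1 PC=4
Step 5: PC=4 exec 'ADD B, B'. After: A=1 B=0 C=0 D=2 ZF=1 PC=5
Step 6: PC=5 exec 'MOV A, 10'. After: A=10 B=0 C=0 D=2 ZF=1 PC=6
First time PC=6: D=2

2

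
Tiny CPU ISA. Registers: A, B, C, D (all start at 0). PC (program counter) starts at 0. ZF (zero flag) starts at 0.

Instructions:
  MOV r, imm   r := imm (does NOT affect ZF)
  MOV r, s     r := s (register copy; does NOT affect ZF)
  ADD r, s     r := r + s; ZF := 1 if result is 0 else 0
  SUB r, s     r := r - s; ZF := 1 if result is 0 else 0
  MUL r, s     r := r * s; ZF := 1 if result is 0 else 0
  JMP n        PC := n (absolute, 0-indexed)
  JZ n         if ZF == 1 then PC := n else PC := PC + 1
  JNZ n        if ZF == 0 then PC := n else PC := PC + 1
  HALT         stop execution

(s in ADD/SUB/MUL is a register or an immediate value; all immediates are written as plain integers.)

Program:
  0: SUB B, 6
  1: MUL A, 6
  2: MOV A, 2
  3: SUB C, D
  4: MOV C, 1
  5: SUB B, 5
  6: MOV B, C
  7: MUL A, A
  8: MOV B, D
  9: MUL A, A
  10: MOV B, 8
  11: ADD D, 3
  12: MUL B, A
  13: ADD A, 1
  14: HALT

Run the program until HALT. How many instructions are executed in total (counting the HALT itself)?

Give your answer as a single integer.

Answer: 15

Derivation:
Step 1: PC=0 exec 'SUB B, 6'. After: A=0 B=-6 C=0 D=0 ZF=0 PC=1
Step 2: PC=1 exec 'MUL A, 6'. After: A=0 B=-6 C=0 D=0 ZF=1 PC=2
Step 3: PC=2 exec 'MOV A, 2'. After: A=2 B=-6 C=0 D=0 ZF=1 PC=3
Step 4: PC=3 exec 'SUB C, D'. After: A=2 B=-6 C=0 D=0 ZF=1 PC=4
Step 5: PC=4 exec 'MOV C, 1'. After: A=2 B=-6 C=1 D=0 ZF=1 PC=5
Step 6: PC=5 exec 'SUB B, 5'. After: A=2 B=-11 C=1 D=0 ZF=0 PC=6
Step 7: PC=6 exec 'MOV B, C'. After: A=2 B=1 C=1 D=0 ZF=0 PC=7
Step 8: PC=7 exec 'MUL A, A'. After: A=4 B=1 C=1 D=0 ZF=0 PC=8
Step 9: PC=8 exec 'MOV B, D'. After: A=4 B=0 C=1 D=0 ZF=0 PC=9
Step 10: PC=9 exec 'MUL A, A'. After: A=16 B=0 C=1 D=0 ZF=0 PC=10
Step 11: PC=10 exec 'MOV B, 8'. After: A=16 B=8 C=1 D=0 ZF=0 PC=11
Step 12: PC=11 exec 'ADD D, 3'. After: A=16 B=8 C=1 D=3 ZF=0 PC=12
Step 13: PC=12 exec 'MUL B, A'. After: A=16 B=128 C=1 D=3 ZF=0 PC=13
Step 14: PC=13 exec 'ADD A, 1'. After: A=17 B=128 C=1 D=3 ZF=0 PC=14
Step 15: PC=14 exec 'HALT'. After: A=17 B=128 C=1 D=3 ZF=0 PC=14 HALTED
Total instructions executed: 15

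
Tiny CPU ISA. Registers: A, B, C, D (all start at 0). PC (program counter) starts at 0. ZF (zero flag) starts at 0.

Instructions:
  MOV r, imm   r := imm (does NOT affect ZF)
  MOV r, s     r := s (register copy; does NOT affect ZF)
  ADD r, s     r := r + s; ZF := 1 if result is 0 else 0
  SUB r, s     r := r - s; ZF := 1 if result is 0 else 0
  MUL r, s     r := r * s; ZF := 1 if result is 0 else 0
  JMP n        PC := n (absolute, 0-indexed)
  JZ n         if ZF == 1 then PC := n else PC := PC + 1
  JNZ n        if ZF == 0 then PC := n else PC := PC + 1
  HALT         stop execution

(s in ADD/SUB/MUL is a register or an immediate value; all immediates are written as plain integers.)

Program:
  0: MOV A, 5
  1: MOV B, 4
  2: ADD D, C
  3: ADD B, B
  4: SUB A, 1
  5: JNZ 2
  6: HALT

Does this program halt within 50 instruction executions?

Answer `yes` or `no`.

Step 1: PC=0 exec 'MOV A, 5'. After: A=5 B=0 C=0 D=0 ZF=0 PC=1
Step 2: PC=1 exec 'MOV B, 4'. After: A=5 B=4 C=0 D=0 ZF=0 PC=2
Step 3: PC=2 exec 'ADD D, C'. After: A=5 B=4 C=0 D=0 ZF=1 PC=3
Step 4: PC=3 exec 'ADD B, B'. After: A=5 B=8 C=0 D=0 ZF=0 PC=4
Step 5: PC=4 exec 'SUB A, 1'. After: A=4 B=8 C=0 D=0 ZF=0 PC=5
Step 6: PC=5 exec 'JNZ 2'. After: A=4 B=8 C=0 D=0 ZF=0 PC=2
Step 7: PC=2 exec 'ADD D, C'. After: A=4 B=8 C=0 D=0 ZF=1 PC=3
Step 8: PC=3 exec 'ADD B, B'. After: A=4 B=16 C=0 D=0 ZF=0 PC=4
Step 9: PC=4 exec 'SUB A, 1'. After: A=3 B=16 C=0 D=0 ZF=0 PC=5
Step 10: PC=5 exec 'JNZ 2'. After: A=3 B=16 C=0 D=0 ZF=0 PC=2
Step 11: PC=2 exec 'ADD D, C'. After: A=3 B=16 C=0 D=0 ZF=1 PC=3
Step 12: PC=3 exec 'ADD B, B'. After: A=3 B=32 C=0 D=0 ZF=0 PC=4
Step 13: PC=4 exec 'SUB A, 1'. After: A=2 B=32 C=0 D=0 ZF=0 PC=5
Step 14: PC=5 exec 'JNZ 2'. After: A=2 B=32 C=0 D=0 ZF=0 PC=2
Step 15: PC=2 exec 'ADD D, C'. After: A=2 B=32 C=0 D=0 ZF=1 PC=3
Step 16: PC=3 exec 'ADD B, B'. After: A=2 B=64 C=0 D=0 ZF=0 PC=4
Step 17: PC=4 exec 'SUB A, 1'. After: A=1 B=64 C=0 D=0 ZF=0 PC=5
Step 18: PC=5 exec 'JNZ 2'. After: A=1 B=64 C=0 D=0 ZF=0 PC=2
Step 19: PC=2 exec 'ADD D, C'. After: A=1 B=64 C=0 D=0 ZF=1 PC=3
Step 20: PC=3 exec 'ADD B, B'. After: A=1 B=128 C=0 D=0 ZF=0 PC=4
Step 21: PC=4 exec 'SUB A, 1'. After: A=0 B=128 C=0 D=0 ZF=1 PC=5
Step 22: PC=5 exec 'JNZ 2'. After: A=0 B=128 C=0 D=0 ZF=1 PC=6
Step 23: PC=6 exec 'HALT'. After: A=0 B=128 C=0 D=0 ZF=1 PC=6 HALTED

Answer: yes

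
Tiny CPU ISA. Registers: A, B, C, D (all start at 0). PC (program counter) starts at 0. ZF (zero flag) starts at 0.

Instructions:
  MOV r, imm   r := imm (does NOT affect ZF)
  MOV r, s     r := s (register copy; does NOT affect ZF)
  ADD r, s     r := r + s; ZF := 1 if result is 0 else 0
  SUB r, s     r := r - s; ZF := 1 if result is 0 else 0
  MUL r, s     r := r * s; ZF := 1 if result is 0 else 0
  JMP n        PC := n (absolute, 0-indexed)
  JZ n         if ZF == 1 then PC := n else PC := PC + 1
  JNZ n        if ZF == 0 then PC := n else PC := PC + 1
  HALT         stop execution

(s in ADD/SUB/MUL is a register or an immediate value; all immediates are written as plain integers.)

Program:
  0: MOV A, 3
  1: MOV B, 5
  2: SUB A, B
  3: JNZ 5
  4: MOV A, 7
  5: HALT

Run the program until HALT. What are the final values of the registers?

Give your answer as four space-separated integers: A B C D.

Step 1: PC=0 exec 'MOV A, 3'. After: A=3 B=0 C=0 D=0 ZF=0 PC=1
Step 2: PC=1 exec 'MOV B, 5'. After: A=3 B=5 C=0 D=0 ZF=0 PC=2
Step 3: PC=2 exec 'SUB A, B'. After: A=-2 B=5 C=0 D=0 ZF=0 PC=3
Step 4: PC=3 exec 'JNZ 5'. After: A=-2 B=5 C=0 D=0 ZF=0 PC=5
Step 5: PC=5 exec 'HALT'. After: A=-2 B=5 C=0 D=0 ZF=0 PC=5 HALTED

Answer: -2 5 0 0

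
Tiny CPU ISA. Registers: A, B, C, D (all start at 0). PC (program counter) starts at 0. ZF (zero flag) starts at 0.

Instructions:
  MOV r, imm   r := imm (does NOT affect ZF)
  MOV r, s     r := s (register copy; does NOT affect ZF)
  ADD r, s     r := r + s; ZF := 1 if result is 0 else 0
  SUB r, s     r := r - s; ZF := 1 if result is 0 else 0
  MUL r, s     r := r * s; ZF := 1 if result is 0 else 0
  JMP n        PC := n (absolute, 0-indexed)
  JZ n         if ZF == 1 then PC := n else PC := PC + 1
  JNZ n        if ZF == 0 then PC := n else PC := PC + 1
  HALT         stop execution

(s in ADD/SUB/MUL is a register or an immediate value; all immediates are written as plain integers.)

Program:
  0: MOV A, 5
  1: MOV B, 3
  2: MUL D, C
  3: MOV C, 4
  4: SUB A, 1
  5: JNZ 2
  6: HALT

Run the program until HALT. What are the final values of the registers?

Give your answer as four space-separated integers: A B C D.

Answer: 0 3 4 0

Derivation:
Step 1: PC=0 exec 'MOV A, 5'. After: A=5 B=0 C=0 D=0 ZF=0 PC=1
Step 2: PC=1 exec 'MOV B, 3'. After: A=5 B=3 C=0 D=0 ZF=0 PC=2
Step 3: PC=2 exec 'MUL D, C'. After: A=5 B=3 C=0 D=0 ZF=1 PC=3
Step 4: PC=3 exec 'MOV C, 4'. After: A=5 B=3 C=4 D=0 ZF=1 PC=4
Step 5: PC=4 exec 'SUB A, 1'. After: A=4 B=3 C=4 D=0 ZF=0 PC=5
Step 6: PC=5 exec 'JNZ 2'. After: A=4 B=3 C=4 D=0 ZF=0 PC=2
Step 7: PC=2 exec 'MUL D, C'. After: A=4 B=3 C=4 D=0 ZF=1 PC=3
Step 8: PC=3 exec 'MOV C, 4'. After: A=4 B=3 C=4 D=0 ZF=1 PC=4
Step 9: PC=4 exec 'SUB A, 1'. After: A=3 B=3 C=4 D=0 ZF=0 PC=5
Step 10: PC=5 exec 'JNZ 2'. After: A=3 B=3 C=4 D=0 ZF=0 PC=2
Step 11: PC=2 exec 'MUL D, C'. After: A=3 B=3 C=4 D=0 ZF=1 PC=3
Step 12: PC=3 exec 'MOV C, 4'. After: A=3 B=3 C=4 D=0 ZF=1 PC=4
Step 13: PC=4 exec 'SUB A, 1'. After: A=2 B=3 C=4 D=0 ZF=0 PC=5
Step 14: PC=5 exec 'JNZ 2'. After: A=2 B=3 C=4 D=0 ZF=0 PC=2
Step 15: PC=2 exec 'MUL D, C'. After: A=2 B=3 C=4 D=0 ZF=1 PC=3
Step 16: PC=3 exec 'MOV C, 4'. After: A=2 B=3 C=4 D=0 ZF=1 PC=4
Step 17: PC=4 exec 'SUB A, 1'. After: A=1 B=3 C=4 D=0 ZF=0 PC=5
Step 18: PC=5 exec 'JNZ 2'. After: A=1 B=3 C=4 D=0 ZF=0 PC=2
Step 19: PC=2 exec 'MUL D, C'. After: A=1 B=3 C=4 D=0 ZF=1 PC=3
Step 20: PC=3 exec 'MOV C, 4'. After: A=1 B=3 C=4 D=0 ZF=1 PC=4
Step 21: PC=4 exec 'SUB A, 1'. After: A=0 B=3 C=4 D=0 ZF=1 PC=5
Step 22: PC=5 exec 'JNZ 2'. After: A=0 B=3 C=4 D=0 ZF=1 PC=6
Step 23: PC=6 exec 'HALT'. After: A=0 B=3 C=4 D=0 ZF=1 PC=6 HALTED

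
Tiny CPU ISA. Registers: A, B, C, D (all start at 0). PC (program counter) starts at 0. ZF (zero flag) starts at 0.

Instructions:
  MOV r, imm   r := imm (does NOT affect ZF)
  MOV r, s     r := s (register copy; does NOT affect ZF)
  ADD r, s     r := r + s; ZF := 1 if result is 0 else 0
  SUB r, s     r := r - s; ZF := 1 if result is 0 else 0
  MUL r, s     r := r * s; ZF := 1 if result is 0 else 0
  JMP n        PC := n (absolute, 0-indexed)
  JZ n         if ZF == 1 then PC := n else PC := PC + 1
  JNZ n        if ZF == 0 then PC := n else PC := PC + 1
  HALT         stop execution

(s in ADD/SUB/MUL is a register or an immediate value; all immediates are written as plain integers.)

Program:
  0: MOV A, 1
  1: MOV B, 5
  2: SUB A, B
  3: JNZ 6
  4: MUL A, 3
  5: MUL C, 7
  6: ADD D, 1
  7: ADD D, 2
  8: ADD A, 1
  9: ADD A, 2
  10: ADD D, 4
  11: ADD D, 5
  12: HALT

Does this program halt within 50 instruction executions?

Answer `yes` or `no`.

Step 1: PC=0 exec 'MOV A, 1'. After: A=1 B=0 C=0 D=0 ZF=0 PC=1
Step 2: PC=1 exec 'MOV B, 5'. After: A=1 B=5 C=0 D=0 ZF=0 PC=2
Step 3: PC=2 exec 'SUB A, B'. After: A=-4 B=5 C=0 D=0 ZF=0 PC=3
Step 4: PC=3 exec 'JNZ 6'. After: A=-4 B=5 C=0 D=0 ZF=0 PC=6
Step 5: PC=6 exec 'ADD D, 1'. After: A=-4 B=5 C=0 D=1 ZF=0 PC=7
Step 6: PC=7 exec 'ADD D, 2'. After: A=-4 B=5 C=0 D=3 ZF=0 PC=8
Step 7: PC=8 exec 'ADD A, 1'. After: A=-3 B=5 C=0 D=3 ZF=0 PC=9
Step 8: PC=9 exec 'ADD A, 2'. After: A=-1 B=5 C=0 D=3 ZF=0 PC=10
Step 9: PC=10 exec 'ADD D, 4'. After: A=-1 B=5 C=0 D=7 ZF=0 PC=11
Step 10: PC=11 exec 'ADD D, 5'. After: A=-1 B=5 C=0 D=12 ZF=0 PC=12
Step 11: PC=12 exec 'HALT'. After: A=-1 B=5 C=0 D=12 ZF=0 PC=12 HALTED

Answer: yes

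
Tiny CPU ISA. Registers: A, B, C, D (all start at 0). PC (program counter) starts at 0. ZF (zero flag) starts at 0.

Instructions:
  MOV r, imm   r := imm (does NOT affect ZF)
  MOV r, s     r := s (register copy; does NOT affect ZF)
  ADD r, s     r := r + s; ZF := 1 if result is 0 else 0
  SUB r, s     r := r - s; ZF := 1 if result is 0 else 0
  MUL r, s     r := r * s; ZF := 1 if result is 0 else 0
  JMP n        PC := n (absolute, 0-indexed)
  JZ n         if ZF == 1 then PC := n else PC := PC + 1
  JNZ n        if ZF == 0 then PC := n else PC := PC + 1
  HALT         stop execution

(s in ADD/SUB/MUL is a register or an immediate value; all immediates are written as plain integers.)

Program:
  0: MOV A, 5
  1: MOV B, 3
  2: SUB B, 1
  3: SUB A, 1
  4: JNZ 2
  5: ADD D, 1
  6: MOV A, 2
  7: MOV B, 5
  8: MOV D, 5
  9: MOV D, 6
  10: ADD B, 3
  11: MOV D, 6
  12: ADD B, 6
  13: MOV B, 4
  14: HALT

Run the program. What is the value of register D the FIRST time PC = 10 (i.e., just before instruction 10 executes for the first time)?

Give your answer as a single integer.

Step 1: PC=0 exec 'MOV A, 5'. After: A=5 B=0 C=0 D=0 ZF=0 PC=1
Step 2: PC=1 exec 'MOV B, 3'. After: A=5 B=3 C=0 D=0 ZF=0 PC=2
Step 3: PC=2 exec 'SUB B, 1'. After: A=5 B=2 C=0 D=0 ZF=0 PC=3
Step 4: PC=3 exec 'SUB A, 1'. After: A=4 B=2 C=0 D=0 ZF=0 PC=4
Step 5: PC=4 exec 'JNZ 2'. After: A=4 B=2 C=0 D=0 ZF=0 PC=2
Step 6: PC=2 exec 'SUB B, 1'. After: A=4 B=1 C=0 D=0 ZF=0 PC=3
Step 7: PC=3 exec 'SUB A, 1'. After: A=3 B=1 C=0 D=0 ZF=0 PC=4
Step 8: PC=4 exec 'JNZ 2'. After: A=3 B=1 C=0 D=0 ZF=0 PC=2
Step 9: PC=2 exec 'SUB B, 1'. After: A=3 B=0 C=0 D=0 ZF=1 PC=3
Step 10: PC=3 exec 'SUB A, 1'. After: A=2 B=0 C=0 D=0 ZF=0 PC=4
Step 11: PC=4 exec 'JNZ 2'. After: A=2 B=0 C=0 D=0 ZF=0 PC=2
Step 12: PC=2 exec 'SUB B, 1'. After: A=2 B=-1 C=0 D=0 ZF=0 PC=3
Step 13: PC=3 exec 'SUB A, 1'. After: A=1 B=-1 C=0 D=0 ZF=0 PC=4
Step 14: PC=4 exec 'JNZ 2'. After: A=1 B=-1 C=0 D=0 ZF=0 PC=2
Step 15: PC=2 exec 'SUB B, 1'. After: A=1 B=-2 C=0 D=0 ZF=0 PC=3
Step 16: PC=3 exec 'SUB A, 1'. After: A=0 B=-2 C=0 D=0 ZF=1 PC=4
Step 17: PC=4 exec 'JNZ 2'. After: A=0 B=-2 C=0 D=0 ZF=1 PC=5
Step 18: PC=5 exec 'ADD D, 1'. After: A=0 B=-2 C=0 D=1 ZF=0 PC=6
Step 19: PC=6 exec 'MOV A, 2'. After: A=2 B=-2 C=0 D=1 ZF=0 PC=7
Step 20: PC=7 exec 'MOV B, 5'. After: A=2 B=5 C=0 D=1 ZF=0 PC=8
Step 21: PC=8 exec 'MOV D, 5'. After: A=2 B=5 C=0 D=5 ZF=0 PC=9
Step 22: PC=9 exec 'MOV D, 6'. After: A=2 B=5 C=0 D=6 ZF=0 PC=10
First time PC=10: D=6

6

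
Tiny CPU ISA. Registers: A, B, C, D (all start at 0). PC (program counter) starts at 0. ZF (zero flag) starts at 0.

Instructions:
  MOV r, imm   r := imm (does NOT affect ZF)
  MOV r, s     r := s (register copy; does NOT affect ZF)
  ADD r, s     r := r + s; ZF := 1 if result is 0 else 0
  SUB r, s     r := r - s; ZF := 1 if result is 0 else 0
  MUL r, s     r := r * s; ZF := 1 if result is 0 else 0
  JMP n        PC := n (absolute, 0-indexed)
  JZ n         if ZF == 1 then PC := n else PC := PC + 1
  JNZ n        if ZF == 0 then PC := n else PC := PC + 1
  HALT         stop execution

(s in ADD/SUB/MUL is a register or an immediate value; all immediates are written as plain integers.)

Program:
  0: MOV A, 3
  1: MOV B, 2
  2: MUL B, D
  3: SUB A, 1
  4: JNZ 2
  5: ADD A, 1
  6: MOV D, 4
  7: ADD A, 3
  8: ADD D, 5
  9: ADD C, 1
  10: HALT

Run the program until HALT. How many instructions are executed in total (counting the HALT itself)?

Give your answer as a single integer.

Step 1: PC=0 exec 'MOV A, 3'. After: A=3 B=0 C=0 D=0 ZF=0 PC=1
Step 2: PC=1 exec 'MOV B, 2'. After: A=3 B=2 C=0 D=0 ZF=0 PC=2
Step 3: PC=2 exec 'MUL B, D'. After: A=3 B=0 C=0 D=0 ZF=1 PC=3
Step 4: PC=3 exec 'SUB A, 1'. After: A=2 B=0 C=0 D=0 ZF=0 PC=4
Step 5: PC=4 exec 'JNZ 2'. After: A=2 B=0 C=0 D=0 ZF=0 PC=2
Step 6: PC=2 exec 'MUL B, D'. After: A=2 B=0 C=0 D=0 ZF=1 PC=3
Step 7: PC=3 exec 'SUB A, 1'. After: A=1 B=0 C=0 D=0 ZF=0 PC=4
Step 8: PC=4 exec 'JNZ 2'. After: A=1 B=0 C=0 D=0 ZF=0 PC=2
Step 9: PC=2 exec 'MUL B, D'. After: A=1 B=0 C=0 D=0 ZF=1 PC=3
Step 10: PC=3 exec 'SUB A, 1'. After: A=0 B=0 C=0 D=0 ZF=1 PC=4
Step 11: PC=4 exec 'JNZ 2'. After: A=0 B=0 C=0 D=0 ZF=1 PC=5
Step 12: PC=5 exec 'ADD A, 1'. After: A=1 B=0 C=0 D=0 ZF=0 PC=6
Step 13: PC=6 exec 'MOV D, 4'. After: A=1 B=0 C=0 D=4 ZF=0 PC=7
Step 14: PC=7 exec 'ADD A, 3'. After: A=4 B=0 C=0 D=4 ZF=0 PC=8
Step 15: PC=8 exec 'ADD D, 5'. After: A=4 B=0 C=0 D=9 ZF=0 PC=9
Step 16: PC=9 exec 'ADD C, 1'. After: A=4 B=0 C=1 D=9 ZF=0 PC=10
Step 17: PC=10 exec 'HALT'. After: A=4 B=0 C=1 D=9 ZF=0 PC=10 HALTED
Total instructions executed: 17

Answer: 17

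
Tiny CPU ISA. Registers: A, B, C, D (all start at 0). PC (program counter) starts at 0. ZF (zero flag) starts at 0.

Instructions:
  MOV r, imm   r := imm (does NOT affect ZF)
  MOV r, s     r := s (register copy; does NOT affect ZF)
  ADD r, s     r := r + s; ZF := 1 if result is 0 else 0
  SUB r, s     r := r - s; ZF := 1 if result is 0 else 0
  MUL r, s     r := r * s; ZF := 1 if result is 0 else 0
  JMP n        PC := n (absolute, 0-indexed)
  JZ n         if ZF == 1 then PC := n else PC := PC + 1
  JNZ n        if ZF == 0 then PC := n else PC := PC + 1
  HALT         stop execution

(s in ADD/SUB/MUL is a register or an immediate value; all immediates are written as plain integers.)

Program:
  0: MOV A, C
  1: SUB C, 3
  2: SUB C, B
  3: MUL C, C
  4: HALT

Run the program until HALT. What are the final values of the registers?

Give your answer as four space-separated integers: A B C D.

Step 1: PC=0 exec 'MOV A, C'. After: A=0 B=0 C=0 D=0 ZF=0 PC=1
Step 2: PC=1 exec 'SUB C, 3'. After: A=0 B=0 C=-3 D=0 ZF=0 PC=2
Step 3: PC=2 exec 'SUB C, B'. After: A=0 B=0 C=-3 D=0 ZF=0 PC=3
Step 4: PC=3 exec 'MUL C, C'. After: A=0 B=0 C=9 D=0 ZF=0 PC=4
Step 5: PC=4 exec 'HALT'. After: A=0 B=0 C=9 D=0 ZF=0 PC=4 HALTED

Answer: 0 0 9 0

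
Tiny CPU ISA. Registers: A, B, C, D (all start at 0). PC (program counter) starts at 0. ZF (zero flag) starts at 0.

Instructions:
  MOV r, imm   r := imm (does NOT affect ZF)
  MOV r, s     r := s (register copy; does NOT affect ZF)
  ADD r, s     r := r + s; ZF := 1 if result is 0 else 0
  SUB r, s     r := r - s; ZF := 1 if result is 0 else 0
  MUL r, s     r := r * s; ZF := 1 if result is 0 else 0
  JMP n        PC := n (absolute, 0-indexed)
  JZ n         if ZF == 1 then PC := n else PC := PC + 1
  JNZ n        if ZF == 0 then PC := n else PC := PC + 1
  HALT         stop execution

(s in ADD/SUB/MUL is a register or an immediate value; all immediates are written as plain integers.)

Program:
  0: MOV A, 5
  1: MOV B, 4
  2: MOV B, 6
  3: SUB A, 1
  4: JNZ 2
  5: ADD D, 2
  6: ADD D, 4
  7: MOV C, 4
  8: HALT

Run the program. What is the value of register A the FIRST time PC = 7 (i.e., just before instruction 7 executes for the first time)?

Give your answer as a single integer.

Step 1: PC=0 exec 'MOV A, 5'. After: A=5 B=0 C=0 D=0 ZF=0 PC=1
Step 2: PC=1 exec 'MOV B, 4'. After: A=5 B=4 C=0 D=0 ZF=0 PC=2
Step 3: PC=2 exec 'MOV B, 6'. After: A=5 B=6 C=0 D=0 ZF=0 PC=3
Step 4: PC=3 exec 'SUB A, 1'. After: A=4 B=6 C=0 D=0 ZF=0 PC=4
Step 5: PC=4 exec 'JNZ 2'. After: A=4 B=6 C=0 D=0 ZF=0 PC=2
Step 6: PC=2 exec 'MOV B, 6'. After: A=4 B=6 C=0 D=0 ZF=0 PC=3
Step 7: PC=3 exec 'SUB A, 1'. After: A=3 B=6 C=0 D=0 ZF=0 PC=4
Step 8: PC=4 exec 'JNZ 2'. After: A=3 B=6 C=0 D=0 ZF=0 PC=2
Step 9: PC=2 exec 'MOV B, 6'. After: A=3 B=6 C=0 D=0 ZF=0 PC=3
Step 10: PC=3 exec 'SUB A, 1'. After: A=2 B=6 C=0 D=0 ZF=0 PC=4
Step 11: PC=4 exec 'JNZ 2'. After: A=2 B=6 C=0 D=0 ZF=0 PC=2
Step 12: PC=2 exec 'MOV B, 6'. After: A=2 B=6 C=0 D=0 ZF=0 PC=3
Step 13: PC=3 exec 'SUB A, 1'. After: A=1 B=6 C=0 D=0 ZF=0 PC=4
Step 14: PC=4 exec 'JNZ 2'. After: A=1 B=6 C=0 D=0 ZF=0 PC=2
Step 15: PC=2 exec 'MOV B, 6'. After: A=1 B=6 C=0 D=0 ZF=0 PC=3
Step 16: PC=3 exec 'SUB A, 1'. After: A=0 B=6 C=0 D=0 ZF=1 PC=4
Step 17: PC=4 exec 'JNZ 2'. After: A=0 B=6 C=0 D=0 ZF=1 PC=5
Step 18: PC=5 exec 'ADD D, 2'. After: A=0 B=6 C=0 D=2 ZF=0 PC=6
Step 19: PC=6 exec 'ADD D, 4'. After: A=0 B=6 C=0 D=6 ZF=0 PC=7
First time PC=7: A=0

0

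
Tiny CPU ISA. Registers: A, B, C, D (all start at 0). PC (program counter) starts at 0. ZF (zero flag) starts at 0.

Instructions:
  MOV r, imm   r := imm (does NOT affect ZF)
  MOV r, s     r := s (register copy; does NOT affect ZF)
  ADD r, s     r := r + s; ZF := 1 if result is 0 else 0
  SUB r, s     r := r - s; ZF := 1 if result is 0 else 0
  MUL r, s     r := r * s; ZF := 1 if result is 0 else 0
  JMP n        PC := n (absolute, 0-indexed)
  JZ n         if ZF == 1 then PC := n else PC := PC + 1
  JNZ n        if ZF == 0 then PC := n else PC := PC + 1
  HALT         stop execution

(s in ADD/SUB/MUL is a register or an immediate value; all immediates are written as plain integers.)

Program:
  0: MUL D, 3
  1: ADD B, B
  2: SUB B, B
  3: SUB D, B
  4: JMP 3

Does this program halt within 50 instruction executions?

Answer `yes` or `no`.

Answer: no

Derivation:
Step 1: PC=0 exec 'MUL D, 3'. After: A=0 B=0 C=0 D=0 ZF=1 PC=1
Step 2: PC=1 exec 'ADD B, B'. After: A=0 B=0 C=0 D=0 ZF=1 PC=2
Step 3: PC=2 exec 'SUB B, B'. After: A=0 B=0 C=0 D=0 ZF=1 PC=3
Step 4: PC=3 exec 'SUB D, B'. After: A=0 B=0 C=0 D=0 ZF=1 PC=4
Step 5: PC=4 exec 'JMP 3'. After: A=0 B=0 C=0 D=0 ZF=1 PC=3
State after step 5 equals state after step 3: the program is in a cycle of length 2 and will never halt.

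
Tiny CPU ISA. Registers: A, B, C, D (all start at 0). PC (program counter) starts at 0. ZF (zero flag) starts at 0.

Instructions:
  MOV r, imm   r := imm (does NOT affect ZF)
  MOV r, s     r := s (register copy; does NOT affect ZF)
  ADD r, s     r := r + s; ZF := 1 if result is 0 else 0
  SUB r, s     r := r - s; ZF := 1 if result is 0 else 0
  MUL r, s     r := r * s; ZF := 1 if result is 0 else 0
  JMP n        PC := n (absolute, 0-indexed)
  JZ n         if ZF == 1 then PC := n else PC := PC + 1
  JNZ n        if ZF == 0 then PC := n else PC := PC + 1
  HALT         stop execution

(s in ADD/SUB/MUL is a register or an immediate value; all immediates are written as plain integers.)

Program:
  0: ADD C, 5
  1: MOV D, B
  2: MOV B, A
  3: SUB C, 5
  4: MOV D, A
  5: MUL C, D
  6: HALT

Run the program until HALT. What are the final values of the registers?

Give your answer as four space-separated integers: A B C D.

Step 1: PC=0 exec 'ADD C, 5'. After: A=0 B=0 C=5 D=0 ZF=0 PC=1
Step 2: PC=1 exec 'MOV D, B'. After: A=0 B=0 C=5 D=0 ZF=0 PC=2
Step 3: PC=2 exec 'MOV B, A'. After: A=0 B=0 C=5 D=0 ZF=0 PC=3
Step 4: PC=3 exec 'SUB C, 5'. After: A=0 B=0 C=0 D=0 ZF=1 PC=4
Step 5: PC=4 exec 'MOV D, A'. After: A=0 B=0 C=0 D=0 ZF=1 PC=5
Step 6: PC=5 exec 'MUL C, D'. After: A=0 B=0 C=0 D=0 ZF=1 PC=6
Step 7: PC=6 exec 'HALT'. After: A=0 B=0 C=0 D=0 ZF=1 PC=6 HALTED

Answer: 0 0 0 0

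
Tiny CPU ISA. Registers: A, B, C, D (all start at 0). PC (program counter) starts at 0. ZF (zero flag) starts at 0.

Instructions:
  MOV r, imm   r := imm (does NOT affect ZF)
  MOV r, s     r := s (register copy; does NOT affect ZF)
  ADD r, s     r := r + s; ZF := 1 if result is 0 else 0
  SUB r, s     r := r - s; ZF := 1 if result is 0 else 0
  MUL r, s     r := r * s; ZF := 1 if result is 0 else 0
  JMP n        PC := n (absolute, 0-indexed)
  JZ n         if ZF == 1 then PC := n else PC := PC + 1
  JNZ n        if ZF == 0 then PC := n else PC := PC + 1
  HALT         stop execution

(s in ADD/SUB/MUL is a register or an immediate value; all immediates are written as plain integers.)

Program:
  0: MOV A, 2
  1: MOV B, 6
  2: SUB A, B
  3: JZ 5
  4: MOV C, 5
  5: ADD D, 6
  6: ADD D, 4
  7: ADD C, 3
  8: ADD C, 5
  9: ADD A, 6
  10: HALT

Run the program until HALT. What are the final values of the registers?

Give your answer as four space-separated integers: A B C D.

Step 1: PC=0 exec 'MOV A, 2'. After: A=2 B=0 C=0 D=0 ZF=0 PC=1
Step 2: PC=1 exec 'MOV B, 6'. After: A=2 B=6 C=0 D=0 ZF=0 PC=2
Step 3: PC=2 exec 'SUB A, B'. After: A=-4 B=6 C=0 D=0 ZF=0 PC=3
Step 4: PC=3 exec 'JZ 5'. After: A=-4 B=6 C=0 D=0 ZF=0 PC=4
Step 5: PC=4 exec 'MOV C, 5'. After: A=-4 B=6 C=5 D=0 ZF=0 PC=5
Step 6: PC=5 exec 'ADD D, 6'. After: A=-4 B=6 C=5 D=6 ZF=0 PC=6
Step 7: PC=6 exec 'ADD D, 4'. After: A=-4 B=6 C=5 D=10 ZF=0 PC=7
Step 8: PC=7 exec 'ADD C, 3'. After: A=-4 B=6 C=8 D=10 ZF=0 PC=8
Step 9: PC=8 exec 'ADD C, 5'. After: A=-4 B=6 C=13 D=10 ZF=0 PC=9
Step 10: PC=9 exec 'ADD A, 6'. After: A=2 B=6 C=13 D=10 ZF=0 PC=10
Step 11: PC=10 exec 'HALT'. After: A=2 B=6 C=13 D=10 ZF=0 PC=10 HALTED

Answer: 2 6 13 10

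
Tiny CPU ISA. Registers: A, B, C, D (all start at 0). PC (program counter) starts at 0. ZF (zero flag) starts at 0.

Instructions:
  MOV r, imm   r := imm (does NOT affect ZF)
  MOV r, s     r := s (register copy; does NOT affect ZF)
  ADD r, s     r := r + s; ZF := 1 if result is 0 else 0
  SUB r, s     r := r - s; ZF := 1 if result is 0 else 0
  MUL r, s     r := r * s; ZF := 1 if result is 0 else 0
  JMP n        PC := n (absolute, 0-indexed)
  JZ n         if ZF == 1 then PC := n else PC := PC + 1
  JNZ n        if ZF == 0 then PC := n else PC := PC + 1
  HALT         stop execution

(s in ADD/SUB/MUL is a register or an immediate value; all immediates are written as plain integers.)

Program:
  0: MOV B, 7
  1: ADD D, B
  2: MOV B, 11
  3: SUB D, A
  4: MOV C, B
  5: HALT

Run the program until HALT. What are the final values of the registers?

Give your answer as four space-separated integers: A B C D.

Step 1: PC=0 exec 'MOV B, 7'. After: A=0 B=7 C=0 D=0 ZF=0 PC=1
Step 2: PC=1 exec 'ADD D, B'. After: A=0 B=7 C=0 D=7 ZF=0 PC=2
Step 3: PC=2 exec 'MOV B, 11'. After: A=0 B=11 C=0 D=7 ZF=0 PC=3
Step 4: PC=3 exec 'SUB D, A'. After: A=0 B=11 C=0 D=7 ZF=0 PC=4
Step 5: PC=4 exec 'MOV C, B'. After: A=0 B=11 C=11 D=7 ZF=0 PC=5
Step 6: PC=5 exec 'HALT'. After: A=0 B=11 C=11 D=7 ZF=0 PC=5 HALTED

Answer: 0 11 11 7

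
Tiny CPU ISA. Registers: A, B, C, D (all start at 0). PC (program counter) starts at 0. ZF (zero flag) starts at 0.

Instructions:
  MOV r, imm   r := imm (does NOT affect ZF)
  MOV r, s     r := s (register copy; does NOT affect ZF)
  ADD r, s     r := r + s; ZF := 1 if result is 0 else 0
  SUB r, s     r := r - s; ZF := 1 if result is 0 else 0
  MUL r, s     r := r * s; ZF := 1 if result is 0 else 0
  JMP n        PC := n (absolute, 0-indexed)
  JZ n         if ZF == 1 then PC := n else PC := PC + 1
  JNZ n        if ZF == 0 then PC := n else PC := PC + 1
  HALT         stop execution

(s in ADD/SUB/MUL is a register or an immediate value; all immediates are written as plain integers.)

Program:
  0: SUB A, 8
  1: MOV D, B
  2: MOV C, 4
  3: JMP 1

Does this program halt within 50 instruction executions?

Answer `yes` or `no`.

Answer: no

Derivation:
Step 1: PC=0 exec 'SUB A, 8'. After: A=-8 B=0 C=0 D=0 ZF=0 PC=1
Step 2: PC=1 exec 'MOV D, B'. After: A=-8 B=0 C=0 D=0 ZF=0 PC=2
Step 3: PC=2 exec 'MOV C, 4'. After: A=-8 B=0 C=4 D=0 ZF=0 PC=3
Step 4: PC=3 exec 'JMP 1'. After: A=-8 B=0 C=4 D=0 ZF=0 PC=1
Step 5: PC=1 exec 'MOV D, B'. After: A=-8 B=0 C=4 D=0 ZF=0 PC=2
Step 6: PC=2 exec 'MOV C, 4'. After: A=-8 B=0 C=4 D=0 ZF=0 PC=3
State after step 6 equals state after step 3: the program is in a cycle of length 3 and will never halt.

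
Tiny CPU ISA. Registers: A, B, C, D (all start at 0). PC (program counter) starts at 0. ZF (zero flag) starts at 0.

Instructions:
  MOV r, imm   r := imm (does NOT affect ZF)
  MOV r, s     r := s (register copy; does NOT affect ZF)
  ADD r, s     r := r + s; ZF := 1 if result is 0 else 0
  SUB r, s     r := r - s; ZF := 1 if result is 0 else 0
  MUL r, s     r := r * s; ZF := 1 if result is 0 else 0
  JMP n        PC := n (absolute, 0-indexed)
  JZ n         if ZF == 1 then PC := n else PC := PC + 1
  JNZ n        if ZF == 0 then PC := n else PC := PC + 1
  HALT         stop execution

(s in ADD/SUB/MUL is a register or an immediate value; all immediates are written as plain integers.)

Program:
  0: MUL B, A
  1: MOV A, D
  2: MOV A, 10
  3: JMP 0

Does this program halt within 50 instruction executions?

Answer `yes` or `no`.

Answer: no

Derivation:
Step 1: PC=0 exec 'MUL B, A'. After: A=0 B=0 C=0 D=0 ZF=1 PC=1
Step 2: PC=1 exec 'MOV A, D'. After: A=0 B=0 C=0 D=0 ZF=1 PC=2
Step 3: PC=2 exec 'MOV A, 10'. After: A=10 B=0 C=0 D=0 ZF=1 PC=3
Step 4: PC=3 exec 'JMP 0'. After: A=10 B=0 C=0 D=0 ZF=1 PC=0
Step 5: PC=0 exec 'MUL B, A'. After: A=10 B=0 C=0 D=0 ZF=1 PC=1
Step 6: PC=1 exec 'MOV A, D'. After: A=0 B=0 C=0 D=0 ZF=1 PC=2
State after step 6 equals state after step 2: the program is in a cycle of length 4 and will never halt.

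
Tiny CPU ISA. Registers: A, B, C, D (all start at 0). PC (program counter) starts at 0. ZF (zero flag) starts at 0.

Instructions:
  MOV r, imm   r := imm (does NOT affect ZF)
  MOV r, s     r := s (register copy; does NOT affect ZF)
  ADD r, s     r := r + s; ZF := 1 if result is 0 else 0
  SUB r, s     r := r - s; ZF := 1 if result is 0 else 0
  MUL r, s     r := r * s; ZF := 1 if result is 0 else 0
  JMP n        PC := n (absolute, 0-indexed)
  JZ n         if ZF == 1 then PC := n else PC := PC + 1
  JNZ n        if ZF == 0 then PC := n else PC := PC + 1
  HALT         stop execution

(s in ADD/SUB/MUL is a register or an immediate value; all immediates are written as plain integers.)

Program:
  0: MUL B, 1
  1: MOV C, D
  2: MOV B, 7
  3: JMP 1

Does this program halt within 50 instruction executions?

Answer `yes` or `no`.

Answer: no

Derivation:
Step 1: PC=0 exec 'MUL B, 1'. After: A=0 B=0 C=0 D=0 ZF=1 PC=1
Step 2: PC=1 exec 'MOV C, D'. After: A=0 B=0 C=0 D=0 ZF=1 PC=2
Step 3: PC=2 exec 'MOV B, 7'. After: A=0 B=7 C=0 D=0 ZF=1 PC=3
Step 4: PC=3 exec 'JMP 1'. After: A=0 B=7 C=0 D=0 ZF=1 PC=1
Step 5: PC=1 exec 'MOV C, D'. After: A=0 B=7 C=0 D=0 ZF=1 PC=2
Step 6: PC=2 exec 'MOV B, 7'. After: A=0 B=7 C=0 D=0 ZF=1 PC=3
State after step 6 equals state after step 3: the program is in a cycle of length 3 and will never halt.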